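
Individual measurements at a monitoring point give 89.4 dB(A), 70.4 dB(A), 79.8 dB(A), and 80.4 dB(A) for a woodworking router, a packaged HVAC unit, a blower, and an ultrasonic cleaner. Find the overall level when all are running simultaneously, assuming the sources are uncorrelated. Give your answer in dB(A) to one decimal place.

90.4 dB(A)

For uncorrelated sources the intensities add, so convert each level to linear form, sum, and take 10·log₁₀ of the total.
Σ 10^(L/10) = 10^(89.4/10) + 10^(70.4/10) + 10^(79.8/10) + 10^(80.4/10) = 1.087e+09.
L_total = 10·log₁₀(1.087e+09) = 90.36 dB(A).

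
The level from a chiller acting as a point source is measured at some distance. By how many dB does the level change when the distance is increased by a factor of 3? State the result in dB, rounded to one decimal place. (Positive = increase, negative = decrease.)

A point source loses 6 dB per doubling of distance; generally ΔL = −20·log₁₀(r₂/r₁).
ΔL = −20·log₁₀(3) = -9.54 dB.

-9.5 dB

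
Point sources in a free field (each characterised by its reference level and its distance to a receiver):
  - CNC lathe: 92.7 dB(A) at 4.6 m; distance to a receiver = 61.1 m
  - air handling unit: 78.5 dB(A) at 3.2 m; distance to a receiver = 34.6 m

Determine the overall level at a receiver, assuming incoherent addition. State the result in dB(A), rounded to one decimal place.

70.5 dB(A)

First find each source's level at the receiver (point-source: −20·log₁₀(r/r_ref)), then combine on an intensity basis.
CNC lathe: 92.7 − 20·log₁₀(61.1/4.6) = 92.7 − 22.47 = 70.23 dB(A).
air handling unit: 78.5 − 20·log₁₀(34.6/3.2) = 78.5 − 20.68 = 57.82 dB(A).
Σ 10^(L/10) = 1.116e+07 → L_total = 10·log₁₀(1.116e+07) = 70.48 dB(A).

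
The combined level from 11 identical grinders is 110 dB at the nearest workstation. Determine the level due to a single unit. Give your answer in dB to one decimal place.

11 equal contributions raise the level by 10·log₁₀ 11 = 10.414 dB, so each unit alone gives 110 − 10.414.

99.6 dB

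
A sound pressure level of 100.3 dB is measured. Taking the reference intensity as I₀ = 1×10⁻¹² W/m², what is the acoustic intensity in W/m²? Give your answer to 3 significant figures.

0.0107 W/m²

I = I₀·10^(L/10) = 10⁻¹² × 10^(100.3/10) = 10^(-1.970).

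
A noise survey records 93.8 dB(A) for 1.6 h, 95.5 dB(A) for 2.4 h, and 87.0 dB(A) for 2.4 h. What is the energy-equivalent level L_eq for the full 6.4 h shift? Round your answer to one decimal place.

The energy average is taken in the linear domain: L_eq = 10·log₁₀[(Σ tᵢ·10^(Lᵢ/10))/T], T = 6.4 h.
Σ tᵢ·10^(Lᵢ/10) = 1.6·10^(93.8/10) + 2.4·10^(95.5/10) + 2.4·10^(87.0/10) = 1.356e+10.
L_eq = 10·log₁₀(1.356e+10/6.4) = 93.26 dB(A).

93.3 dB(A)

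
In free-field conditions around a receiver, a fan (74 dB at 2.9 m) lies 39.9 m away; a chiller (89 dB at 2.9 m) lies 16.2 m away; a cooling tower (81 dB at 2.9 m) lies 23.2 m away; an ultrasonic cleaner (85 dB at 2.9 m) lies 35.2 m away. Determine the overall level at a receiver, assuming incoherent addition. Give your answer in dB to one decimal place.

First find each source's level at the receiver (point-source: −20·log₁₀(r/r_ref)), then combine on an intensity basis.
fan: 74 − 20·log₁₀(39.9/2.9) = 74 − 22.77 = 51.23 dB.
chiller: 89 − 20·log₁₀(16.2/2.9) = 89 − 14.94 = 74.06 dB.
cooling tower: 81 − 20·log₁₀(23.2/2.9) = 81 − 18.06 = 62.94 dB.
ultrasonic cleaner: 85 − 20·log₁₀(35.2/2.9) = 85 − 21.68 = 63.32 dB.
Σ 10^(L/10) = 2.970e+07 → L_total = 10·log₁₀(2.970e+07) = 74.73 dB.

74.7 dB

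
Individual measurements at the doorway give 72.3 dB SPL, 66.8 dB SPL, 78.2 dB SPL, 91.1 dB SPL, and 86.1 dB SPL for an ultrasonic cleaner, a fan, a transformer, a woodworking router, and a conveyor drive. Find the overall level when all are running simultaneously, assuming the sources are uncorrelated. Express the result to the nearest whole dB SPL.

Incoherent sources combine by intensity addition: L_total = 10·log₁₀(Σ 10^(L_i/10)).
Σ 10^(L/10) = 10^(72.3/10) + 10^(66.8/10) + 10^(78.2/10) + 10^(91.1/10) + 10^(86.1/10) = 1.783e+09.
L_total = 10·log₁₀(1.783e+09) = 92.51 dB SPL.

93 dB SPL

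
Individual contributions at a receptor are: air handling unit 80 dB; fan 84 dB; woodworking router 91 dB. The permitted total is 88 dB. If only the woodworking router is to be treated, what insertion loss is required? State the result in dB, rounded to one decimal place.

6.5 dB

Fixed contribution from the other sources: Σ 10^(L/10) = 10^(80/10) + 10^(84/10) = 3.512e+08 (85.46 dB).
The limit corresponds to 10^(88/10) = 6.310e+08; subtracting the fixed part leaves 2.798e+08 for the woodworking router, i.e. 84.47 dB.
Required insertion loss = 91 − 84.47 = 6.53 dB.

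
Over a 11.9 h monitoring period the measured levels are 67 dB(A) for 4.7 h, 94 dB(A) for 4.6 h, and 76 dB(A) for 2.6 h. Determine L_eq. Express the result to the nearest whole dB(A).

90 dB(A)

The energy average is taken in the linear domain: L_eq = 10·log₁₀[(Σ tᵢ·10^(Lᵢ/10))/T], T = 11.9 h.
Σ tᵢ·10^(Lᵢ/10) = 4.7·10^(67/10) + 4.6·10^(94/10) + 2.6·10^(76/10) = 1.168e+10.
L_eq = 10·log₁₀(1.168e+10/11.9) = 89.92 dB(A).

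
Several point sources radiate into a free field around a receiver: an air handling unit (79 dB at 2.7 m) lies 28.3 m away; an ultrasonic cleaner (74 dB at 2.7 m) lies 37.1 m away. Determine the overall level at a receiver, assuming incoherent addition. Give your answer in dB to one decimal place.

59.3 dB

Apply inverse-square spreading to bring every level to the receiver, then sum 10^(L/10).
air handling unit: 79 − 20·log₁₀(28.3/2.7) = 79 − 20.41 = 58.59 dB.
ultrasonic cleaner: 74 − 20·log₁₀(37.1/2.7) = 74 − 22.76 = 51.24 dB.
Σ 10^(L/10) = 8.561e+05 → L_total = 10·log₁₀(8.561e+05) = 59.33 dB.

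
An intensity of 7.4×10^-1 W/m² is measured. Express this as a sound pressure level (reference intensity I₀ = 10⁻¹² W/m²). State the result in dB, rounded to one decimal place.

L = 10·log₁₀(I/I₀) = 10·log₁₀(7.4×10^-1/10⁻¹²) = 10·log₁₀(7.4×10^11).
L = 10·(0.8692 + 11) = 118.69 dB.

118.7 dB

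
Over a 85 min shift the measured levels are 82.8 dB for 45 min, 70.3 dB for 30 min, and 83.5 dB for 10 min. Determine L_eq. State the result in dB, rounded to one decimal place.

Weight each interval's intensity by its duration and average over T = 85 min:
Σ tᵢ·10^(Lᵢ/10) = 45·10^(82.8/10) + 30·10^(70.3/10) + 10·10^(83.5/10) = 1.113e+10.
L_eq = 10·log₁₀(1.113e+10/85) = 81.17 dB.

81.2 dB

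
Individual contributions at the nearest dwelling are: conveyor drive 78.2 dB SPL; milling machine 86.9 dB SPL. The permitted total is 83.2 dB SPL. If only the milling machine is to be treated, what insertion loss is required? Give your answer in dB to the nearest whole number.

5 dB

Everything except the milling machine sums to 10^(78.2/10) = 6.607e+07 in linear terms, 78.20 dB SPL.
The limit corresponds to 10^(83.2/10) = 2.089e+08; subtracting the fixed part leaves 1.429e+08 for the milling machine, i.e. 81.55 dB SPL.
So the milling machine must be reduced from 86.9 to 81.55 dB SPL: IL = 5.35 dB.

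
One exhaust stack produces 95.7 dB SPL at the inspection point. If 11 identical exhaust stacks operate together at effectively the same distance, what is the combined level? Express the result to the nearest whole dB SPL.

L_total = L₁ + 10·log₁₀ N for N identical incoherent sources.
L_total = 95.7 + 10·log₁₀(11) = 95.7 + 10.414 = 106.11 dB SPL.

106 dB SPL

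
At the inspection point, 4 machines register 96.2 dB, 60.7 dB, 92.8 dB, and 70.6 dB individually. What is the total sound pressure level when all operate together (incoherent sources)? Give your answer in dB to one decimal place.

97.8 dB

For uncorrelated sources the intensities add, so convert each level to linear form, sum, and take 10·log₁₀ of the total.
Σ 10^(L/10) = 10^(96.2/10) + 10^(60.7/10) + 10^(92.8/10) + 10^(70.6/10) = 6.087e+09.
L_total = 10·log₁₀(6.087e+09) = 97.84 dB.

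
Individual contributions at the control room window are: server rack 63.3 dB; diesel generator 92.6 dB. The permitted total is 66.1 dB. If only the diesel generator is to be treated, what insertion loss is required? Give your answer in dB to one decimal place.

29.7 dB

Everything except the diesel generator sums to 10^(63.3/10) = 2.138e+06 in linear terms, 63.30 dB.
The limit corresponds to 10^(66.1/10) = 4.074e+06; subtracting the fixed part leaves 1.936e+06 for the diesel generator, i.e. 62.87 dB.
So the diesel generator must be reduced from 92.6 to 62.87 dB: IL = 29.73 dB.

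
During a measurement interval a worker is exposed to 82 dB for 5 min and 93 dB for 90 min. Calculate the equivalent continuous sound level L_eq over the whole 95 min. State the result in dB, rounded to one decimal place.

Weight each interval's intensity by its duration and average over T = 95 min:
Σ tᵢ·10^(Lᵢ/10) = 5·10^(82/10) + 90·10^(93/10) = 1.804e+11.
L_eq = 10·log₁₀(1.804e+11/95) = 92.78 dB.

92.8 dB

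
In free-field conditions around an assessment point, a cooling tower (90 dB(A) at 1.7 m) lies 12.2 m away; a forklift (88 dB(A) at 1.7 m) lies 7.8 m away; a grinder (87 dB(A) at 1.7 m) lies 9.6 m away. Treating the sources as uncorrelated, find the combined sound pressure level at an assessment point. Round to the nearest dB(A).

Propagate each source to the receiver with L = L_ref − 20·log₁₀(r/r_ref), then add intensities.
cooling tower: 90 − 20·log₁₀(12.2/1.7) = 90 − 17.12 = 72.88 dB(A).
forklift: 88 − 20·log₁₀(7.8/1.7) = 88 − 13.23 = 74.77 dB(A).
grinder: 87 − 20·log₁₀(9.6/1.7) = 87 − 15.04 = 71.96 dB(A).
Σ 10^(L/10) = 6.510e+07 → L_total = 10·log₁₀(6.510e+07) = 78.14 dB(A).

78 dB(A)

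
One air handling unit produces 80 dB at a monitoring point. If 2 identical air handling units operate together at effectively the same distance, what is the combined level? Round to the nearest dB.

L_total = L₁ + 10·log₁₀ N for N identical incoherent sources.
L_total = 80 + 10·log₁₀(2) = 80 + 3.010 = 83.01 dB.

83 dB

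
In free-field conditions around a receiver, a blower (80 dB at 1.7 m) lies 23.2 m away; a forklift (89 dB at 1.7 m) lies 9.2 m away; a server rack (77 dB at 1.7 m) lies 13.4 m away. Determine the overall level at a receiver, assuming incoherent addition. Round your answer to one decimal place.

74.5 dB

Propagate each source to the receiver with L = L_ref − 20·log₁₀(r/r_ref), then add intensities.
blower: 80 − 20·log₁₀(23.2/1.7) = 80 − 22.70 = 57.30 dB.
forklift: 89 − 20·log₁₀(9.2/1.7) = 89 − 14.67 = 74.33 dB.
server rack: 77 − 20·log₁₀(13.4/1.7) = 77 − 17.93 = 59.07 dB.
Σ 10^(L/10) = 2.847e+07 → L_total = 10·log₁₀(2.847e+07) = 74.54 dB.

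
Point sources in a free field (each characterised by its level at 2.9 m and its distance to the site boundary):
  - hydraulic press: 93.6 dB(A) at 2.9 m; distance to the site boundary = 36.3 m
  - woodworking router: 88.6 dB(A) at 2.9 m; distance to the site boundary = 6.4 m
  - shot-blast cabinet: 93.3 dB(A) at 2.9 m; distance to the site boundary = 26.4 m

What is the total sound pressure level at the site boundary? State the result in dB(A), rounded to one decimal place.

First find each source's level at the receiver (point-source: −20·log₁₀(r/r_ref)), then combine on an intensity basis.
hydraulic press: 93.6 − 20·log₁₀(36.3/2.9) = 93.6 − 21.95 = 71.65 dB(A).
woodworking router: 88.6 − 20·log₁₀(6.4/2.9) = 88.6 − 6.88 = 81.72 dB(A).
shot-blast cabinet: 93.3 − 20·log₁₀(26.4/2.9) = 93.3 − 19.18 = 74.12 dB(A).
Σ 10^(L/10) = 1.892e+08 → L_total = 10·log₁₀(1.892e+08) = 82.77 dB(A).

82.8 dB(A)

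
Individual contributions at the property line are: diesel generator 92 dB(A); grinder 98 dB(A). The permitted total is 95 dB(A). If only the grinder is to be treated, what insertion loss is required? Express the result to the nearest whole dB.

6 dB

Everything except the grinder sums to 10^(92/10) = 1.585e+09 in linear terms, 92.00 dB(A).
To meet 95 dB(A) overall, the treated grinder may contribute at most 10^(95/10) − 1.585e+09 = 1.577e+09, i.e. 91.98 dB(A).
So the grinder must be reduced from 98 to 91.98 dB(A): IL = 6.02 dB.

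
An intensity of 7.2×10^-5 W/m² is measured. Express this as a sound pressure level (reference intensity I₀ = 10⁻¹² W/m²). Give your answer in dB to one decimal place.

78.6 dB

L = 10·log₁₀(I/I₀) = 10·log₁₀(7.2×10^-5/10⁻¹²) = 10·log₁₀(7.2×10^7).
L = 10·(0.8573 + 7) = 78.57 dB.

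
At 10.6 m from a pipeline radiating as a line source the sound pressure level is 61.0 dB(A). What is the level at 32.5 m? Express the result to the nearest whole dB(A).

Line-source attenuation: ΔL = 10·log₁₀(r₂/r₁) = 10·log₁₀(32.5/10.6) = 4.866 dB.
L₂ = 61.0 − 10·log₁₀(32.5/10.6) = 61.0 − 4.866 = 56.13 dB(A).

56 dB(A)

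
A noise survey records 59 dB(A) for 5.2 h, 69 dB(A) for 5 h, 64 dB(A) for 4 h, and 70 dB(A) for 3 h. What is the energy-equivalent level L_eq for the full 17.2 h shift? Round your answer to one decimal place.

66.9 dB(A)

L_eq = 10·log₁₀[(1/T)·Σ tᵢ·10^(Lᵢ/10)] with T = 17.2 h.
Σ tᵢ·10^(Lᵢ/10) = 5.2·10^(59/10) + 5·10^(69/10) + 4·10^(64/10) + 3·10^(70/10) = 8.389e+07.
L_eq = 10·log₁₀(8.389e+07/17.2) = 66.88 dB(A).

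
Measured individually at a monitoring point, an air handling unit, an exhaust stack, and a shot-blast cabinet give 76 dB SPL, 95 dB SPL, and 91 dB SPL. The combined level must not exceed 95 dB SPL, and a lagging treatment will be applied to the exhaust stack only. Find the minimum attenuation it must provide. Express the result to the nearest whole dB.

2 dB

Everything except the exhaust stack sums to 10^(76/10) + 10^(91/10) = 1.299e+09 in linear terms, 91.14 dB SPL.
To meet 95 dB SPL overall, the treated exhaust stack may contribute at most 10^(95/10) − 1.299e+09 = 1.864e+09, i.e. 92.70 dB SPL.
So the exhaust stack must be reduced from 95 to 92.70 dB SPL: IL = 2.30 dB.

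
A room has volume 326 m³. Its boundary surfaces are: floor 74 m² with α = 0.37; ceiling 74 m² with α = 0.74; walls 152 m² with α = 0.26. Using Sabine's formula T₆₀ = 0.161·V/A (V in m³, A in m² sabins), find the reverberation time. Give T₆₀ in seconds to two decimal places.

A = Σ Sᵢαᵢ = 74·0.37 + 74·0.74 + 152·0.26 = 121.66 m².
T₆₀ = 0.161 × 326 / 121.66 = 0.431 s.

0.43 s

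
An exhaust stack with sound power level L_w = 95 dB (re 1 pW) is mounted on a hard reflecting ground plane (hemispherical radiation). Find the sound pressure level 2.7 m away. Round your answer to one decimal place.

78.4 dB

L_p = L_w − 10·log₁₀(2π·r²) with r = 2.7 m.
2π·r² = 45.8 m², 10·log₁₀ of that is 16.609 dB.
L_p = 95 − 16.609 = 78.39 dB.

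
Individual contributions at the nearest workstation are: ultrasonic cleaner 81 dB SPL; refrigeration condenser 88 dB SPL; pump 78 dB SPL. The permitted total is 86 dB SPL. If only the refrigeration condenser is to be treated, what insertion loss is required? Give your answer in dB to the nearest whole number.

5 dB

Everything except the refrigeration condenser sums to 10^(81/10) + 10^(78/10) = 1.890e+08 in linear terms, 82.76 dB SPL.
To meet 86 dB SPL overall, the treated refrigeration condenser may contribute at most 10^(86/10) − 1.890e+08 = 2.091e+08, i.e. 83.20 dB SPL.
So the refrigeration condenser must be reduced from 88 to 83.20 dB SPL: IL = 4.80 dB.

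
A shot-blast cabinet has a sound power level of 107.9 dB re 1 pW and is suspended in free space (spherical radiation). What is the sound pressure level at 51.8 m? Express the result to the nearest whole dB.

63 dB

The power spreads over a sphere of area 4π·r², so L_p = L_w − 10·log₁₀(4π·r²).
4π·r² = 3.372e+04 m², 10·log₁₀ of that is 45.279 dB.
L_p = 107.9 − 45.279 = 62.62 dB.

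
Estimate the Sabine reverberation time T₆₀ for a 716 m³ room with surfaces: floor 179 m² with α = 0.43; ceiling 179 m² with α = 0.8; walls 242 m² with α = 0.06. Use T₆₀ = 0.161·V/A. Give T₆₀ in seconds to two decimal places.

Total absorption A = 179·0.43 + 179·0.8 + 242·0.06 = 234.69 m² sabins.
T₆₀ = 0.161·V/A = 0.161·716/234.69 = 0.491 s.

0.49 s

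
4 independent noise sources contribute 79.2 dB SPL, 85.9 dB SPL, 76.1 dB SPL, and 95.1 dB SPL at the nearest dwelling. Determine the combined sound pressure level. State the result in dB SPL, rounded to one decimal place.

Incoherent sources combine by intensity addition: L_total = 10·log₁₀(Σ 10^(L_i/10)).
Σ 10^(L/10) = 10^(79.2/10) + 10^(85.9/10) + 10^(76.1/10) + 10^(95.1/10) = 3.749e+09.
L_total = 10·log₁₀(3.749e+09) = 95.74 dB SPL.

95.7 dB SPL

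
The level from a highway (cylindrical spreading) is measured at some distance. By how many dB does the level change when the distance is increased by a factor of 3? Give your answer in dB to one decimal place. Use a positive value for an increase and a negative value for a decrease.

A line source loses 3 dB per doubling of distance; generally ΔL = −10·log₁₀(r₂/r₁).
ΔL = −10·log₁₀(3) = -4.77 dB.

-4.8 dB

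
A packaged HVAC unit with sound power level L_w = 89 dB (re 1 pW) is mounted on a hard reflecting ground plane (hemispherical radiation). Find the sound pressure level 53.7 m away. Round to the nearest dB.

46 dB

Free-field hemispherical radiation: L_p = L_w − 10·log₁₀(2π·r²), r = 53.7 m.
2π·r² = 1.812e+04 m², 10·log₁₀ of that is 42.581 dB.
L_p = 89 − 42.581 = 46.42 dB.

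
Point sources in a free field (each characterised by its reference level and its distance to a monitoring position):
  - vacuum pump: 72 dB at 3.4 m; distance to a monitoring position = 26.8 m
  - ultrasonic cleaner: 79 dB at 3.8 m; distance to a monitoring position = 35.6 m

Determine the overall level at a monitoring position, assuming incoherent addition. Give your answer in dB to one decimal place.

Propagate each source to the receiver with L = L_ref − 20·log₁₀(r/r_ref), then add intensities.
vacuum pump: 72 − 20·log₁₀(26.8/3.4) = 72 − 17.93 = 54.07 dB.
ultrasonic cleaner: 79 − 20·log₁₀(35.6/3.8) = 79 − 19.43 = 59.57 dB.
Σ 10^(L/10) = 1.160e+06 → L_total = 10·log₁₀(1.160e+06) = 60.65 dB.

60.6 dB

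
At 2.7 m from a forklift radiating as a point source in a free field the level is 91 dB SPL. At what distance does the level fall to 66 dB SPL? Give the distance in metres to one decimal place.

The 25.0 dB drop corresponds to a distance ratio of 10^(25.0/20) for a point source.
r₂ = 2.7·10^((91−66)/20) = 2.7·10^(25.0/20) = 48.01 m.

48.0 m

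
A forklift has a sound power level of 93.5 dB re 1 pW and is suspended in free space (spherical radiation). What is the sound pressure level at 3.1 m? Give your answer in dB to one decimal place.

Free-field spherical radiation: L_p = L_w − 10·log₁₀(4π·r²), r = 3.1 m.
4π·r² = 120.8 m², 10·log₁₀ of that is 20.819 dB.
L_p = 93.5 − 20.819 = 72.68 dB.

72.7 dB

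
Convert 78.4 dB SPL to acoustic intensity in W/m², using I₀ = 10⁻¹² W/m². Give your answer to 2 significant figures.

6.9e-05 W/m²

L = 10·log₁₀(I/I₀) ⇒ I = I₀·10^(L/10) = 10⁻¹² × 10^7.84.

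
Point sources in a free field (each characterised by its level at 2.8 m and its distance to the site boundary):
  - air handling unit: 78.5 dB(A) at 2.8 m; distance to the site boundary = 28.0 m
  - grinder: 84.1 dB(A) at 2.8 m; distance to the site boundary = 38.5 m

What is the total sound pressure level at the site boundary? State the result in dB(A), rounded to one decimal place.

63.2 dB(A)

First find each source's level at the receiver (point-source: −20·log₁₀(r/r_ref)), then combine on an intensity basis.
air handling unit: 78.5 − 20·log₁₀(28.0/2.8) = 78.5 − 20.00 = 58.50 dB(A).
grinder: 84.1 − 20·log₁₀(38.5/2.8) = 84.1 − 22.77 = 61.33 dB(A).
Σ 10^(L/10) = 2.067e+06 → L_total = 10·log₁₀(2.067e+06) = 63.15 dB(A).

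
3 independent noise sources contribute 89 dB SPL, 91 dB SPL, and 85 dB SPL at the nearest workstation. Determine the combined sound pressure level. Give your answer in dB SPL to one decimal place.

Incoherent sources combine by intensity addition: L_total = 10·log₁₀(Σ 10^(L_i/10)).
Σ 10^(L/10) = 10^(89/10) + 10^(91/10) + 10^(85/10) = 2.369e+09.
L_total = 10·log₁₀(2.369e+09) = 93.75 dB SPL.

93.7 dB SPL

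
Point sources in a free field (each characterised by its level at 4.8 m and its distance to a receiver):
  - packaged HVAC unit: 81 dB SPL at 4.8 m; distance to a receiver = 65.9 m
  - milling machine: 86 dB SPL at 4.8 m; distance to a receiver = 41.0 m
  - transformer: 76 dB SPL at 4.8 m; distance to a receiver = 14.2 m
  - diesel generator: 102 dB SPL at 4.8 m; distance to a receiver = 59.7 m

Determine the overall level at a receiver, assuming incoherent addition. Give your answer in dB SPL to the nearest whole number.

First find each source's level at the receiver (point-source: −20·log₁₀(r/r_ref)), then combine on an intensity basis.
packaged HVAC unit: 81 − 20·log₁₀(65.9/4.8) = 81 − 22.75 = 58.25 dB SPL.
milling machine: 86 − 20·log₁₀(41.0/4.8) = 86 − 18.63 = 67.37 dB SPL.
transformer: 76 − 20·log₁₀(14.2/4.8) = 76 − 9.42 = 66.58 dB SPL.
diesel generator: 102 − 20·log₁₀(59.7/4.8) = 102 − 21.89 = 80.11 dB SPL.
Σ 10^(L/10) = 1.131e+08 → L_total = 10·log₁₀(1.131e+08) = 80.54 dB SPL.

81 dB SPL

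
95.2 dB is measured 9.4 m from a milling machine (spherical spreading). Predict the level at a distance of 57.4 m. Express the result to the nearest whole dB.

Spherical spreading from a point source gives a 20·log₁₀(r₂/r₁) drop.
L₂ = 95.2 − 20·log₁₀(57.4/9.4) = 95.2 − 15.716 = 79.48 dB.

79 dB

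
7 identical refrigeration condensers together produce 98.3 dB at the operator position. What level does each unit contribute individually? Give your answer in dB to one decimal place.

Dividing the total intensity by 7 lowers the level by 10·log₁₀ 7 = 8.451 dB: L₁ = 98.3 − 8.451.

89.8 dB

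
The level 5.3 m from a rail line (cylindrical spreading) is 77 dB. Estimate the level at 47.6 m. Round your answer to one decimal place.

For a line source, L₂ = L₁ − 10·log₁₀(r₂/r₁).
L₂ = 77 − 10·log₁₀(47.6/5.3) = 77 − 9.533 = 67.47 dB.

67.5 dB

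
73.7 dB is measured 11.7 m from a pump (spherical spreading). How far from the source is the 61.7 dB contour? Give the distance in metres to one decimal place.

Point-source spreading drops the level by 20·log₁₀(r₂/r₁); inverting, r₂/r₁ = 10^(ΔL/20).
r₂ = 11.7·10^((73.7−61.7)/20) = 11.7·10^(12.0/20) = 46.58 m.

46.6 m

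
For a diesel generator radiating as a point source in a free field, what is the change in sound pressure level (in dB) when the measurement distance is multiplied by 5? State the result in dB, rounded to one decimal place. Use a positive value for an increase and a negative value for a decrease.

With spherical spreading the level changes by −20·log₁₀(r₂/r₁).
ΔL = −20·log₁₀(5) = -13.98 dB.

-14.0 dB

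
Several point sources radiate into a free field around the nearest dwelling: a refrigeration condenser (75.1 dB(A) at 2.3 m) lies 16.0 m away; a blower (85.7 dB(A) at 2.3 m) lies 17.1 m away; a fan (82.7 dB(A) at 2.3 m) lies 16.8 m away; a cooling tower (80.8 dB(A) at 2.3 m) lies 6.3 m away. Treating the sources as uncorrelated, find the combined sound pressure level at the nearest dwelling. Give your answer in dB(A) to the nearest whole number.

First find each source's level at the receiver (point-source: −20·log₁₀(r/r_ref)), then combine on an intensity basis.
refrigeration condenser: 75.1 − 20·log₁₀(16.0/2.3) = 75.1 − 16.85 = 58.25 dB(A).
blower: 85.7 − 20·log₁₀(17.1/2.3) = 85.7 − 17.43 = 68.27 dB(A).
fan: 82.7 − 20·log₁₀(16.8/2.3) = 82.7 − 17.27 = 65.43 dB(A).
cooling tower: 80.8 − 20·log₁₀(6.3/2.3) = 80.8 − 8.75 = 72.05 dB(A).
Σ 10^(L/10) = 2.690e+07 → L_total = 10·log₁₀(2.690e+07) = 74.30 dB(A).

74 dB(A)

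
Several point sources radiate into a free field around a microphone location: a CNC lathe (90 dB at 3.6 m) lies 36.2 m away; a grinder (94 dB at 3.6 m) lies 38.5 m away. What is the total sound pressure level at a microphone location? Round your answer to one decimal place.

75.0 dB

First find each source's level at the receiver (point-source: −20·log₁₀(r/r_ref)), then combine on an intensity basis.
CNC lathe: 90 − 20·log₁₀(36.2/3.6) = 90 − 20.05 = 69.95 dB.
grinder: 94 − 20·log₁₀(38.5/3.6) = 94 − 20.58 = 73.42 dB.
Σ 10^(L/10) = 3.185e+07 → L_total = 10·log₁₀(3.185e+07) = 75.03 dB.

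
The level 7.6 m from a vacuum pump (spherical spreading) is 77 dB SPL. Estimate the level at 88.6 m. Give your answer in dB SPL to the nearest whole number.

56 dB SPL

Spherical spreading from a point source gives a 20·log₁₀(r₂/r₁) drop.
L₂ = 77 − 20·log₁₀(88.6/7.6) = 77 − 21.332 = 55.67 dB SPL.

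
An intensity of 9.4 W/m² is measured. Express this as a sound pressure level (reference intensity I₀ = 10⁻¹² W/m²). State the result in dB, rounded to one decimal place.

129.7 dB

Dividing by I₀ shifts the exponent by 12: I/I₀ = 9.4×10^12.
L = 10·(0.9731 + 12) = 129.73 dB.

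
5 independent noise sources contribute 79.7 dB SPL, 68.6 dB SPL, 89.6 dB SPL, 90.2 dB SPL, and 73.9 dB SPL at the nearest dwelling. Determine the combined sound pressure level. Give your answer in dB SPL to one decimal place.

Incoherent sources combine by intensity addition: L_total = 10·log₁₀(Σ 10^(L_i/10)).
Σ 10^(L/10) = 10^(79.7/10) + 10^(68.6/10) + 10^(89.6/10) + 10^(90.2/10) + 10^(73.9/10) = 2.084e+09.
L_total = 10·log₁₀(2.084e+09) = 93.19 dB SPL.

93.2 dB SPL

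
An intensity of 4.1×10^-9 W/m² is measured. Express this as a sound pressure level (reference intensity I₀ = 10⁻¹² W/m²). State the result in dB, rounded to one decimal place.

36.1 dB

L = 10·log₁₀(I/I₀) = 10·log₁₀(4.1×10^-9/10⁻¹²) = 10·log₁₀(4.1×10^3).
L = 10·(0.6128 + 3) = 36.13 dB.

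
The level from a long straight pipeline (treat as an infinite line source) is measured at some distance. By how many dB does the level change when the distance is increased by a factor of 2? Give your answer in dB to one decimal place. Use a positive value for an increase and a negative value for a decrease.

-3.0 dB

With cylindrical spreading the level changes by −10·log₁₀(r₂/r₁).
ΔL = −10·log₁₀(2) = -3.01 dB.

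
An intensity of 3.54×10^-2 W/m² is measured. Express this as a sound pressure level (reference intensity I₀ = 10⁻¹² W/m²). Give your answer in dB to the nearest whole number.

105 dB

L = 10·log₁₀(I/I₀) = 10·log₁₀(3.54×10^-2/10⁻¹²) = 10·log₁₀(3.54×10^10).
L = 10·(0.5490 + 10) = 105.49 dB.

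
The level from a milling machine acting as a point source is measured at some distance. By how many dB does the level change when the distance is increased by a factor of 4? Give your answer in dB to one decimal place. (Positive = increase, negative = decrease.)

-12.0 dB

With spherical spreading the level changes by −20·log₁₀(r₂/r₁).
ΔL = −20·log₁₀(4) = -12.04 dB.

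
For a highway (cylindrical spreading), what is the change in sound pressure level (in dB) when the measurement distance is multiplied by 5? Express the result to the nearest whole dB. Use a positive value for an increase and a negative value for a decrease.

A line source loses 3 dB per doubling of distance; generally ΔL = −10·log₁₀(r₂/r₁).
ΔL = −10·log₁₀(5) = -6.99 dB.

-7 dB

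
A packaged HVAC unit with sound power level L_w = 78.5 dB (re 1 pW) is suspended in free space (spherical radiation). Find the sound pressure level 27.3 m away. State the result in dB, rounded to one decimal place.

Free-field spherical radiation: L_p = L_w − 10·log₁₀(4π·r²), r = 27.3 m.
4π·r² = 9366 m², 10·log₁₀ of that is 39.715 dB.
L_p = 78.5 − 39.715 = 38.78 dB.

38.8 dB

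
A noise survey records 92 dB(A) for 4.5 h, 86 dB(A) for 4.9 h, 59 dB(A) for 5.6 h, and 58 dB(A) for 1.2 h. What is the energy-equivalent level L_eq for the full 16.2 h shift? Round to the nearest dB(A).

Weight each interval's intensity by its duration and average over T = 16.2 h:
Σ tᵢ·10^(Lᵢ/10) = 4.5·10^(92/10) + 4.9·10^(86/10) + 5.6·10^(59/10) + 1.2·10^(58/10) = 9.088e+09.
L_eq = 10·log₁₀(9.088e+09/16.2) = 87.49 dB(A).

87 dB(A)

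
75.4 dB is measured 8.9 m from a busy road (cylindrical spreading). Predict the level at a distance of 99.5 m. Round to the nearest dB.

Line-source attenuation: ΔL = 10·log₁₀(r₂/r₁) = 10·log₁₀(99.5/8.9) = 10.484 dB.
L₂ = 75.4 − 10·log₁₀(99.5/8.9) = 75.4 − 10.484 = 64.92 dB.

65 dB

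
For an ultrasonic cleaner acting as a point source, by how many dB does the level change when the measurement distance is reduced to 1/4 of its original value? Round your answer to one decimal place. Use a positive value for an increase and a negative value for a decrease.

Point-source spreading: ΔL = −20·log₁₀(r₂/r₁).
ΔL = −20·log₁₀(0.25) = +12.04 dB.

+12.0 dB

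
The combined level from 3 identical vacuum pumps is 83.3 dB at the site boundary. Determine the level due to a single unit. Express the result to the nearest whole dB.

For N identical incoherent sources L_total = L₁ + 10·log₁₀ N, so L₁ = 83.3 − 10·log₁₀(3) = 83.3 − 4.771.

79 dB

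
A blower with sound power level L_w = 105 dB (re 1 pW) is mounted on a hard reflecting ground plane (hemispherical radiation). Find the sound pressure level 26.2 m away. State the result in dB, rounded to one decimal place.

68.7 dB

Free-field hemispherical radiation: L_p = L_w − 10·log₁₀(2π·r²), r = 26.2 m.
2π·r² = 4313 m², 10·log₁₀ of that is 36.348 dB.
L_p = 105 − 36.348 = 68.65 dB.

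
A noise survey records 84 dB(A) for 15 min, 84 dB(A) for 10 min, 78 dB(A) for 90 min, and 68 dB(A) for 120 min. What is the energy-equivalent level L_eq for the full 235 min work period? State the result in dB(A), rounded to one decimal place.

77.3 dB(A)

Weight each interval's intensity by its duration and average over T = 235 min:
Σ tᵢ·10^(Lᵢ/10) = 15·10^(84/10) + 10·10^(84/10) + 90·10^(78/10) + 120·10^(68/10) = 1.272e+10.
L_eq = 10·log₁₀(1.272e+10/235) = 77.33 dB(A).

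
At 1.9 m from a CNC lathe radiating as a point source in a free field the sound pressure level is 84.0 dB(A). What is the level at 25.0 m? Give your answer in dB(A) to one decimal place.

Spherical spreading from a point source gives a 20·log₁₀(r₂/r₁) drop.
L₂ = 84.0 − 20·log₁₀(25.0/1.9) = 84.0 − 22.384 = 61.62 dB(A).

61.6 dB(A)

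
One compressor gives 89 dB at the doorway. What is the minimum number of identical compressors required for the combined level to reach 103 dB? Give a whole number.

The shortfall is 103 − 89 = 14.0 dB, and N units add 10·log₁₀ N, so need 10·log₁₀ N ≥ 14.0.
N ≥ 10^(14.0/10) = 25.119, so N = 26.

26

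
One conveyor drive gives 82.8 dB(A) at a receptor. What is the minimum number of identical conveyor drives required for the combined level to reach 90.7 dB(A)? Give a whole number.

Need L₁ + 10·log₁₀ N ≥ 90.7, i.e. log₁₀ N ≥ 0.79.
N ≥ 10^(7.9/10) = 6.166, so N = 7.

7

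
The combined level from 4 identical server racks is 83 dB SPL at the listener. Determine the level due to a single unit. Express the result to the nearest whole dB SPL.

77 dB SPL

Dividing the total intensity by 4 lowers the level by 10·log₁₀ 4 = 6.021 dB: L₁ = 83 − 6.021.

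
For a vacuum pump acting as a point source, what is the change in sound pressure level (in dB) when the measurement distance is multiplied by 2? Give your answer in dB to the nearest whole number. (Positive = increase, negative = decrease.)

Point-source spreading: ΔL = −20·log₁₀(r₂/r₁).
ΔL = −20·log₁₀(2) = -6.02 dB.

-6 dB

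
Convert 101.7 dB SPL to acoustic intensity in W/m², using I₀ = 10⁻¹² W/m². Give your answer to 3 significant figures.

0.0148 W/m²

I = I₀·10^(L/10) = 10⁻¹² × 10^(101.7/10) = 10^(-1.830).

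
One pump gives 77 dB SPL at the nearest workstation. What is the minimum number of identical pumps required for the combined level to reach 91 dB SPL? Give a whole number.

N identical sources give L₁ + 10·log₁₀ N, so require 10·log₁₀ N ≥ 91 − 77 = 14.0 dB.
N ≥ 10^(14.0/10) = 25.119, so N = 26.

26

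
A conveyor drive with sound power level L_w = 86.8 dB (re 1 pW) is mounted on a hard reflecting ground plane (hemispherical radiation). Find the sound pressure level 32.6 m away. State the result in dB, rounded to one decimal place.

Free-field hemispherical radiation: L_p = L_w − 10·log₁₀(2π·r²), r = 32.6 m.
2π·r² = 6678 m², 10·log₁₀ of that is 38.246 dB.
L_p = 86.8 − 38.246 = 48.55 dB.

48.6 dB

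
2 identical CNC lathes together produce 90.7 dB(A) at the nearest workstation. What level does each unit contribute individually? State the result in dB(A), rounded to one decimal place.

87.7 dB(A)

Dividing the total intensity by 2 lowers the level by 10·log₁₀ 2 = 3.010 dB: L₁ = 90.7 − 3.010.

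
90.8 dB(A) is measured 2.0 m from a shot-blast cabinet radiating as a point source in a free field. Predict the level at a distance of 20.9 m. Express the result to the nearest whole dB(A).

Point-source attenuation: ΔL = 20·log₁₀(r₂/r₁) = 20·log₁₀(20.9/2.0) = 20.382 dB.
L₂ = 90.8 − 20·log₁₀(20.9/2.0) = 90.8 − 20.382 = 70.42 dB(A).

70 dB(A)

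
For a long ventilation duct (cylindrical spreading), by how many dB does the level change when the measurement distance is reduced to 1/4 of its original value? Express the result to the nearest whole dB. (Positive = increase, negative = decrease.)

+6 dB

Line-source spreading: ΔL = −10·log₁₀(r₂/r₁).
ΔL = −10·log₁₀(0.25) = +6.02 dB.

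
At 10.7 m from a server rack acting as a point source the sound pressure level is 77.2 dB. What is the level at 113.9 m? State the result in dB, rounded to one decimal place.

56.7 dB

For a point source, L₂ = L₁ − 20·log₁₀(r₂/r₁).
L₂ = 77.2 − 20·log₁₀(113.9/10.7) = 77.2 − 20.543 = 56.66 dB.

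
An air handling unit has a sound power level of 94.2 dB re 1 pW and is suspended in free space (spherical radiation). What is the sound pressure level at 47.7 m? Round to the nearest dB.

L_p = L_w − 10·log₁₀(4π·r²) with r = 47.7 m.
4π·r² = 2.859e+04 m², 10·log₁₀ of that is 44.562 dB.
L_p = 94.2 − 44.562 = 49.64 dB.

50 dB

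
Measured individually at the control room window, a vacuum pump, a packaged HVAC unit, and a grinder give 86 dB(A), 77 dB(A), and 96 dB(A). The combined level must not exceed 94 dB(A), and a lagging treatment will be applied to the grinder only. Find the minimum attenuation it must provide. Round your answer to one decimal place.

2.9 dB

Everything except the grinder sums to 10^(86/10) + 10^(77/10) = 4.482e+08 in linear terms, 86.51 dB(A).
To meet 94 dB(A) overall, the treated grinder may contribute at most 10^(94/10) − 4.482e+08 = 2.064e+09, i.e. 93.15 dB(A).
So the grinder must be reduced from 96 to 93.15 dB(A): IL = 2.85 dB.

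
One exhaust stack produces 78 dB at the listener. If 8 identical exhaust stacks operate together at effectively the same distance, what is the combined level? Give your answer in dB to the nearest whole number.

87 dB

L_total = L₁ + 10·log₁₀ N for N identical incoherent sources.
L_total = 78 + 10·log₁₀(8) = 78 + 9.031 = 87.03 dB.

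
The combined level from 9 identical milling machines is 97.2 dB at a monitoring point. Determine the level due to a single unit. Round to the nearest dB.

88 dB

Dividing the total intensity by 9 lowers the level by 10·log₁₀ 9 = 9.542 dB: L₁ = 97.2 − 9.542.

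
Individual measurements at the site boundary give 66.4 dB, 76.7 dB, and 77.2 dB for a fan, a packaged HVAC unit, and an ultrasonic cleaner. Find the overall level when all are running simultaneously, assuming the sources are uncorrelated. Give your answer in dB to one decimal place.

80.2 dB

Incoherent sources combine by intensity addition: L_total = 10·log₁₀(Σ 10^(L_i/10)).
Σ 10^(L/10) = 10^(66.4/10) + 10^(76.7/10) + 10^(77.2/10) = 1.036e+08.
L_total = 10·log₁₀(1.036e+08) = 80.15 dB.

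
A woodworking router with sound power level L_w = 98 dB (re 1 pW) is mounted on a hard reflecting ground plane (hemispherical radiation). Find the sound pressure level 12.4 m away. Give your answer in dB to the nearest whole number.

L_p = L_w − 10·log₁₀(2π·r²) with r = 12.4 m.
2π·r² = 966.1 m², 10·log₁₀ of that is 29.850 dB.
L_p = 98 − 29.850 = 68.15 dB.

68 dB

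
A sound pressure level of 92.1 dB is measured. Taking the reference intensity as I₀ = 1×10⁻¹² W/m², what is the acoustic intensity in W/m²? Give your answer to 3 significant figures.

I = I₀·10^(L/10) = 10⁻¹² × 10^(92.1/10) = 10^(-2.790).

0.00162 W/m²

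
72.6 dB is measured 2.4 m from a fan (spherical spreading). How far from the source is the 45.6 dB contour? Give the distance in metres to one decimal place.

53.7 m

The 27.0 dB drop corresponds to a distance ratio of 10^(27.0/20) for a point source.
r₂ = 2.4·10^((72.6−45.6)/20) = 2.4·10^(27.0/20) = 53.73 m.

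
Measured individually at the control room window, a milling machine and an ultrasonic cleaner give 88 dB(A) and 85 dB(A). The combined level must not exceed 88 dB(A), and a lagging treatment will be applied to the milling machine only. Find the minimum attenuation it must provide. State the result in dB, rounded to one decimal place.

3.0 dB

Everything except the milling machine sums to 10^(85/10) = 3.162e+08 in linear terms, 85.00 dB(A).
To meet 88 dB(A) overall, the treated milling machine may contribute at most 10^(88/10) − 3.162e+08 = 3.147e+08, i.e. 84.98 dB(A).
Required insertion loss = 88 − 84.98 = 3.02 dB.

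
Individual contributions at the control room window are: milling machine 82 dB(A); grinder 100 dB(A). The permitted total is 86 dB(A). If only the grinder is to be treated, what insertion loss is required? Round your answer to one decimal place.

16.2 dB

Everything except the grinder sums to 10^(82/10) = 1.585e+08 in linear terms, 82.00 dB(A).
The limit corresponds to 10^(86/10) = 3.981e+08; subtracting the fixed part leaves 2.396e+08 for the grinder, i.e. 83.80 dB(A).
So the grinder must be reduced from 100 to 83.80 dB(A): IL = 16.20 dB.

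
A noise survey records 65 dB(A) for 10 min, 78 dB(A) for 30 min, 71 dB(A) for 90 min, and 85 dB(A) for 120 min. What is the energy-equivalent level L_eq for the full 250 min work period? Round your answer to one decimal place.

82.1 dB(A)

The energy average is taken in the linear domain: L_eq = 10·log₁₀[(Σ tᵢ·10^(Lᵢ/10))/T], T = 250 min.
Σ tᵢ·10^(Lᵢ/10) = 10·10^(65/10) + 30·10^(78/10) + 90·10^(71/10) + 120·10^(85/10) = 4.100e+10.
L_eq = 10·log₁₀(4.100e+10/250) = 82.15 dB(A).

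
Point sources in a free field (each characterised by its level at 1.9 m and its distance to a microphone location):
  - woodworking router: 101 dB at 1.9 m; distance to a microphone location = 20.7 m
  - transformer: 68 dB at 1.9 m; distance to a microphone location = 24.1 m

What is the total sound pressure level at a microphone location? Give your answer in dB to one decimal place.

Apply inverse-square spreading to bring every level to the receiver, then sum 10^(L/10).
woodworking router: 101 − 20·log₁₀(20.7/1.9) = 101 − 20.74 = 80.26 dB.
transformer: 68 − 20·log₁₀(24.1/1.9) = 68 − 22.07 = 45.93 dB.
Σ 10^(L/10) = 1.061e+08 → L_total = 10·log₁₀(1.061e+08) = 80.26 dB.

80.3 dB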